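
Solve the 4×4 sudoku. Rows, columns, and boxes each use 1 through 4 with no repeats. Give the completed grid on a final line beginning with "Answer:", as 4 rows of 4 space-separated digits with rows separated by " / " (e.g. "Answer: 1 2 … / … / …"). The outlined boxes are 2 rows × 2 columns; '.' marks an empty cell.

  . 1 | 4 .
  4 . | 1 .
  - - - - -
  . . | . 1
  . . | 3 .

Step 1. [r3c2∈{2,3,4}] across row 3, 4 lands solely at r3c2. So r3c2=4.
Step 2. [r4c2∈{2}] r4c2 is down to just 2 ⇒ r4c2=2.
Step 3. [r1c1∈{2,3}] col 1 places 2 nowhere but r1c1, so r1c1=2.
Step 4. [r2c2∈{3}] only 3 remains possible at r2c2. So r2c2=3.
Step 5. [r3c3∈{2}] r3c3 has the single candidate 2. So r3c3=2.
Step 6. [r3c1∈{3}] r3c1 has the single candidate 3. So r3c1=3.
Step 7. [r2c4∈{2}] r2c4 has the single candidate 2, so r2c4=2.
Step 8. [r4c4∈{4}] nothing but 4 survives at r4c4 ⇒ r4c4=4.
Step 9. [r1c4∈{3}] nothing but 3 survives at r1c4 ⇒ r1c4=3.
Step 10. [r4c1∈{1}] nothing but 1 survives at r4c1 ⇒ r4c1=1.

Answer: 2 1 4 3 / 4 3 1 2 / 3 4 2 1 / 1 2 3 4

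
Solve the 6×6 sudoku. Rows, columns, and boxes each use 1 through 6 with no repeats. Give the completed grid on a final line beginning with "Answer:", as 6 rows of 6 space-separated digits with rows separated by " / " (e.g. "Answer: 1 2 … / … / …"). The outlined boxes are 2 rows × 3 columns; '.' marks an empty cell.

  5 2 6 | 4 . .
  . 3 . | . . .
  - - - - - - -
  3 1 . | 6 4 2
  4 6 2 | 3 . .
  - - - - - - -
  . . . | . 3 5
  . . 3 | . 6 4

Step 1. [r2c1∈{1}] r2c1 has the single candidate 1. So r2c1=1.
Step 2. [r1c5∈{1}] nothing but 1 survives at r1c5, so r1c5=1.
Step 3. [r2c5∈{2,5}] in col 5, 2 fits only at r2c5. So r2c5=2.
Step 4. [r6c4∈{1,2}] 1 has one home in row 6: r6c4 ⇒ r6c4=1.
Step 5. [r5c4∈{2}] r5c4's peers cover all but 2, so r5c4=2.
Step 6. [r5c2∈{4}] only 4 remains possible at r5c2 ⇒ r5c2=4.
Step 7. [r2c4∈{5}] nothing but 5 survives at r2c4. So r2c4=5.
Step 8. [r3c3∈{5}] r3c3 is down to just 5. So r3c3=5.
Step 9. [r6c1∈{2}] r6c1's peers cover all but 2. So r6c1=2.
Step 10. [r6c2∈{5}] nothing but 5 survives at r6c2 ⇒ r6c2=5.
Step 11. [r4c5∈{5}] r4c5 is down to just 5 ⇒ r4c5=5.
Step 12. [r5c3∈{1}] nothing but 1 survives at r5c3, so r5c3=1.
Step 13. [r5c1∈{6}] r5c1's peers cover all but 6. So r5c1=6.
Step 14. [r2c6∈{6}] only 6 remains possible at r2c6 ⇒ r2c6=6.
Step 15. [r4c6∈{1}] r4c6 is down to just 1. So r4c6=1.
Step 16. [r1c6∈{3}] nothing but 3 survives at r1c6 ⇒ r1c6=3.
Step 17. [r2c3∈{4}] r2c3's peers cover all but 4. So r2c3=4.

Answer: 5 2 6 4 1 3 / 1 3 4 5 2 6 / 3 1 5 6 4 2 / 4 6 2 3 5 1 / 6 4 1 2 3 5 / 2 5 3 1 6 4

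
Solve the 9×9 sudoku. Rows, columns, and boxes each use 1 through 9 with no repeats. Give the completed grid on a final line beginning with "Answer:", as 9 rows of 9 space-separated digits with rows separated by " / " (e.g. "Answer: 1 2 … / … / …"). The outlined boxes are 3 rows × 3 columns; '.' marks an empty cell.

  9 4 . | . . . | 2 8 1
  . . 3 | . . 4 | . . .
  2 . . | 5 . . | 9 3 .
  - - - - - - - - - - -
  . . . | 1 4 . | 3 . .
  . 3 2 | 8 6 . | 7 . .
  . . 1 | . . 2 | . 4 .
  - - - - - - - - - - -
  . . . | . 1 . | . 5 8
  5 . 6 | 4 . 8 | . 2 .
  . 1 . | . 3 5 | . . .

Step 1. [r1c5∈{7}] only 7 remains possible at r1c5 ⇒ r1c5=7.
Step 2. [r8c5∈{9}] r8c5 is down to just 9. So r8c5=9.
Step 3. [r8c2∈{7}] r8c2 has the single candidate 7. So r8c2=7.
Step 4. [r5c9∈{5,9}] across row 5, 5 lands solely at r5c9. So r5c9=5.
Step 5. [r9c4∈{2,6,7}] r9c4 is the only open cell in row 9 admitting 2 ⇒ r9c4=2.
Step 6. [r6c7∈{6,8}] 8 has one home in col 7: r6c7, so r6c7=8.
Step 7. [r2c1∈{1,6,7,8}] r2c1 is the only open cell in row 2 admitting 1 ⇒ r2c1=1.
Step 8. [r3c3∈{7,8}] 7 has one home in box 1: r3c3, so r3c3=7.
Step 9. [r5c6∈{9}] r5c6 has the single candidate 9. So r5c6=9.
Step 10. [r4c6∈{7}] r4c6 is down to just 7 ⇒ r4c6=7.
Step 11. [r7c6∈{6}] nothing but 6 survives at r7c6, so r7c6=6.
Step 12. [r7c7∈{4}] r7c7 is down to just 4, so r7c7=4.
Step 13. [r9c3∈{4,8,9}] r9c3 is the only open cell in col 3 admitting 4. So r9c3=4.
Step 14. [r4c3∈{5,8,9}] across col 3, 8 lands solely at r4c3. So r4c3=8.
Step 15. [r4c1∈{6}] r4c1 has the single candidate 6 ⇒ r4c1=6.
Step 16. [r6c9∈{6,9}] across row 6, 6 lands solely at r6c9. So r6c9=6.
Step 17. [r6c2∈{5,9}] 9 has one home in row 6: r6c2. So r6c2=9.
Step 18. [r2c9∈{7}] nothing but 7 survives at r2c9. So r2c9=7.
Step 19. [r2c8∈{6}] r2c8 is down to just 6, so r2c8=6.
Step 20. [r9c9∈{9}] r9c9 has the single candidate 9. So r9c9=9.
Step 21. [r3c5∈{8}] r3c5's peers cover all but 8. So r3c5=8.
Step 22. [r4c2∈{5}] only 5 remains possible at r4c2. So r4c2=5.
Step 23. [r1c6∈{3}] r1c6 is down to just 3. So r1c6=3.
Step 24. [r7c2∈{2}] nothing but 2 survives at r7c2. So r7c2=2.
Step 25. [r8c9∈{3}] only 3 remains possible at r8c9. So r8c9=3.
Step 26. [r3c9∈{4}] nothing but 4 survives at r3c9 ⇒ r3c9=4.
Step 27. [r3c6∈{1}] r3c6 has the single candidate 1. So r3c6=1.
Step 28. [r2c7∈{5}] nothing but 5 survives at r2c7 ⇒ r2c7=5.
Step 29. [r5c8∈{1}] nothing but 1 survives at r5c8 ⇒ r5c8=1.
Step 30. [r7c3∈{9}] only 9 remains possible at r7c3 ⇒ r7c3=9.
Step 31. [r6c4∈{3}] r6c4's peers cover all but 3, so r6c4=3.
Step 32. [r9c7∈{6}] r9c7 is down to just 6. So r9c7=6.
Step 33. [r5c1∈{4}] r5c1 is down to just 4, so r5c1=4.
Step 34. [r9c1∈{8}] r9c1 is down to just 8 ⇒ r9c1=8.
Step 35. [r4c9∈{2}] r4c9's peers cover all but 2, so r4c9=2.
Step 36. [r2c2∈{8}] only 8 remains possible at r2c2. So r2c2=8.
Step 37. [r4c8∈{9}] r4c8 is down to just 9. So r4c8=9.
Step 38. [r9c8∈{7}] nothing but 7 survives at r9c8. So r9c8=7.
Step 39. [r8c7∈{1}] r8c7's peers cover all but 1. So r8c7=1.
Step 40. [r6c1∈{7}] only 7 remains possible at r6c1, so r6c1=7.
Step 41. [r2c4∈{9}] r2c4's peers cover all but 9. So r2c4=9.
Step 42. [r7c4∈{7}] r7c4 has the single candidate 7. So r7c4=7.
Step 43. [r6c5∈{5}] only 5 remains possible at r6c5. So r6c5=5.
Step 44. [r1c4∈{6}] r1c4 is down to just 6, so r1c4=6.
Step 45. [r2c5∈{2}] r2c5's peers cover all but 2. So r2c5=2.
Step 46. [r1c3∈{5}] r1c3's peers cover all but 5 ⇒ r1c3=5.
Step 47. [r3c2∈{6}] only 6 remains possible at r3c2 ⇒ r3c2=6.
Step 48. [r7c1∈{3}] only 3 remains possible at r7c1, so r7c1=3.

Answer: 9 4 5 6 7 3 2 8 1 / 1 8 3 9 2 4 5 6 7 / 2 6 7 5 8 1 9 3 4 / 6 5 8 1 4 7 3 9 2 / 4 3 2 8 6 9 7 1 5 / 7 9 1 3 5 2 8 4 6 / 3 2 9 7 1 6 4 5 8 / 5 7 6 4 9 8 1 2 3 / 8 1 4 2 3 5 6 7 9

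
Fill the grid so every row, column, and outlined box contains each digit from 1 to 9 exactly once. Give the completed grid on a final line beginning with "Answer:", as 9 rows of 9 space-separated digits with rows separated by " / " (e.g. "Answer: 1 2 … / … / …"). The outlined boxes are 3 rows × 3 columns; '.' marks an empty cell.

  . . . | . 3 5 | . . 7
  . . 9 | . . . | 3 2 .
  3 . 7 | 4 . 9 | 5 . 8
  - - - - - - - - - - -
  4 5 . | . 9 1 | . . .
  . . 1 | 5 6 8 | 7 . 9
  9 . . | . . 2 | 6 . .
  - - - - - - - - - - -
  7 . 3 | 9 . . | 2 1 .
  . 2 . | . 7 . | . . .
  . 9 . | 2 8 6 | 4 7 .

Step 1. [r7c2∈{4,6,8}] in row 7, 8 fits only at r7c2, so r7c2=8.
Step 2. [r2c5∈{1}] r2c5 is down to just 1, so r2c5=1.
Step 3. [r9c9∈{3,5}] 3 has one home in row 9: r9c9, so r9c9=3.
Step 4. [r8c3∈{4,5,6}] in box 7, 4 fits only at r8c3, so r8c3=4.
Step 5. [r8c1∈{1,5,6}] 6 has one home in box 7: r8c1, so r8c1=6.
Step 6. [r4c7∈{8}] only 8 remains possible at r4c7, so r4c7=8.
Step 7. [r5c8∈{3,4}] across row 5, 4 lands solely at r5c8. So r5c8=4.
Step 8. [r3c2∈{1,6}] across row 3, 1 lands solely at r3c2. So r3c2=1.
Step 9. [r4c4∈{3,7}] in row 4, 7 fits only at r4c4, so r4c4=7.
Step 10. [r8c9∈{5}] r8c9's peers cover all but 5, so r8c9=5.
Step 11. [r6c4∈{3}] only 3 remains possible at r6c4. So r6c4=3.
Step 12. [r8c7∈{9}] only 9 remains possible at r8c7. So r8c7=9.
Step 13. [r5c1∈{2}] nothing but 2 survives at r5c1, so r5c1=2.
Step 14. [r1c1∈{8}] nothing but 8 survives at r1c1 ⇒ r1c1=8.
Step 15. [r1c4∈{6}] nothing but 6 survives at r1c4, so r1c4=6.
Step 16. [r2c9∈{4,6}] across col 9, 4 lands solely at r2c9, so r2c9=4.
Step 17. [r7c5∈{4,5}] across row 7, 5 lands solely at r7c5. So r7c5=5.
Step 18. [r2c1∈{5}] r2c1's peers cover all but 5. So r2c1=5.
Step 19. [r8c8∈{8}] r8c8's peers cover all but 8, so r8c8=8.
Step 20. [r8c6∈{3}] r8c6 has the single candidate 3. So r8c6=3.
Step 21. [r2c6∈{7}] r2c6's peers cover all but 7 ⇒ r2c6=7.
Step 22. [r9c1∈{1}] r9c1's peers cover all but 1 ⇒ r9c1=1.
Step 23. [r6c3∈{8}] r6c3's peers cover all but 8 ⇒ r6c3=8.
Step 24. [r9c3∈{5}] r9c3's peers cover all but 5 ⇒ r9c3=5.
Step 25. [r6c2∈{7}] r6c2 is down to just 7 ⇒ r6c2=7.
Step 26. [r3c8∈{6}] r3c8 is down to just 6, so r3c8=6.
Step 27. [r6c8∈{5}] only 5 remains possible at r6c8, so r6c8=5.
Step 28. [r1c8∈{9}] r1c8 has the single candidate 9. So r1c8=9.
Step 29. [r4c8∈{3}] r4c8's peers cover all but 3, so r4c8=3.
Step 30. [r8c4∈{1}] r8c4 has the single candidate 1, so r8c4=1.
Step 31. [r7c6∈{4}] nothing but 4 survives at r7c6 ⇒ r7c6=4.
Step 32. [r4c3∈{6}] only 6 remains possible at r4c3 ⇒ r4c3=6.
Step 33. [r1c3∈{2}] r1c3's peers cover all but 2 ⇒ r1c3=2.
Step 34. [r2c4∈{8}] nothing but 8 survives at r2c4, so r2c4=8.
Step 35. [r6c9∈{1}] nothing but 1 survives at r6c9. So r6c9=1.
Step 36. [r1c7∈{1}] r1c7's peers cover all but 1, so r1c7=1.
Step 37. [r1c2∈{4}] only 4 remains possible at r1c2, so r1c2=4.
Step 38. [r5c2∈{3}] r5c2's peers cover all but 3 ⇒ r5c2=3.
Step 39. [r6c5∈{4}] only 4 remains possible at r6c5. So r6c5=4.
Step 40. [r7c9∈{6}] r7c9's peers cover all but 6, so r7c9=6.
Step 41. [r2c2∈{6}] r2c2 is down to just 6, so r2c2=6.
Step 42. [r3c5∈{2}] r3c5 is down to just 2, so r3c5=2.
Step 43. [r4c9∈{2}] nothing but 2 survives at r4c9 ⇒ r4c9=2.

Answer: 8 4 2 6 3 5 1 9 7 / 5 6 9 8 1 7 3 2 4 / 3 1 7 4 2 9 5 6 8 / 4 5 6 7 9 1 8 3 2 / 2 3 1 5 6 8 7 4 9 / 9 7 8 3 4 2 6 5 1 / 7 8 3 9 5 4 2 1 6 / 6 2 4 1 7 3 9 8 5 / 1 9 5 2 8 6 4 7 3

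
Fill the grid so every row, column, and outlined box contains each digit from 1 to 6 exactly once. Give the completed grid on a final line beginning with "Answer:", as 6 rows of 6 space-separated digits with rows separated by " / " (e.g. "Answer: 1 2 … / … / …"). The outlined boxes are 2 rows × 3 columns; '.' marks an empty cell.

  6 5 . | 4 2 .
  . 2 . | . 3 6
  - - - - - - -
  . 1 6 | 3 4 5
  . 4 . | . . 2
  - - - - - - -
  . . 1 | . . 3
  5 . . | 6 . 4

Step 1. [r1c3∈{3}] r1c3 is down to just 3. So r1c3=3.
Step 2. [r5c4∈{2,5}] in col 4, 2 fits only at r5c4. So r5c4=2.
Step 3. [r2c1∈{1,4}] r2c1 is the only open cell in col 1 admitting 1, so r2c1=1.
Step 4. [r4c4∈{1}] r4c4 has the single candidate 1. So r4c4=1.
Step 5. [r6c3∈{2}] nothing but 2 survives at r6c3. So r6c3=2.
Step 6. [r5c5∈{5}] nothing but 5 survives at r5c5, so r5c5=5.
Step 7. [r6c2∈{3}] r6c2 is down to just 3 ⇒ r6c2=3.
Step 8. [r4c1∈{3}] r4c1 is down to just 3 ⇒ r4c1=3.
Step 9. [r3c1∈{2}] only 2 remains possible at r3c1, so r3c1=2.
Step 10. [r4c3∈{5}] r4c3's peers cover all but 5, so r4c3=5.
Step 11. [r5c2∈{6}] nothing but 6 survives at r5c2 ⇒ r5c2=6.
Step 12. [r4c5∈{6}] r4c5's peers cover all but 6, so r4c5=6.
Step 13. [r1c6∈{1}] only 1 remains possible at r1c6. So r1c6=1.
Step 14. [r2c4∈{5}] r2c4's peers cover all but 5, so r2c4=5.
Step 15. [r6c5∈{1}] nothing but 1 survives at r6c5. So r6c5=1.
Step 16. [r2c3∈{4}] r2c3 is down to just 4, so r2c3=4.
Step 17. [r5c1∈{4}] r5c1 is down to just 4, so r5c1=4.

Answer: 6 5 3 4 2 1 / 1 2 4 5 3 6 / 2 1 6 3 4 5 / 3 4 5 1 6 2 / 4 6 1 2 5 3 / 5 3 2 6 1 4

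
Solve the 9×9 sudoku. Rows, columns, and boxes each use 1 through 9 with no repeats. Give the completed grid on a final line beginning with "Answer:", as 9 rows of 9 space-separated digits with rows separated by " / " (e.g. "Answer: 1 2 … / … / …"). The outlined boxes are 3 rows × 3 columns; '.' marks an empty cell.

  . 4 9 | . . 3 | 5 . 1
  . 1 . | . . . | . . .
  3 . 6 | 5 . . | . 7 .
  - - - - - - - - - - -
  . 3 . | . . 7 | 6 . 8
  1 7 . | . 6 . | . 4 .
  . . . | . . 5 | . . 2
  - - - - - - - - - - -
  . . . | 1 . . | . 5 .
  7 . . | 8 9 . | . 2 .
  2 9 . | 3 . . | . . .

Step 1. [r1c1∈{8}] r1c1 has the single candidate 8 ⇒ r1c1=8.
Step 2. [r6c5∈{1,3,4,8}] 3 has one home in col 5: r6c5, so r6c5=3.
Step 3. [r2c8∈{3,6,8,9}] in col 8, 3 fits only at r2c8 ⇒ r2c8=3.
Step 4. [r5c6∈{2,8,9}] 8 has one home in box 5: r5c6 ⇒ r5c6=8.
Step 5. [r9c8∈{1,6,8}] 8 has one home in col 8: r9c8. So r9c8=8.
Step 6. [r4c5∈{1,2,4}] 1 has one home in box 5: r4c5, so r4c5=1.
Step 7. [r4c8∈{9}] r4c8 is down to just 9, so r4c8=9.
Step 8. [r2c3∈{2,5,7}] 7 has one home in col 3: r2c3, so r2c3=7.
Step 9. [r8c2∈{5,6}] in col 2, 5 fits only at r8c2. So r8c2=5.
Step 10. [r5c4∈{2,9}] 9 has one home in row 5: r5c4 ⇒ r5c4=9.
Step 11. [r6c4∈{4}] r6c4 is down to just 4 ⇒ r6c4=4.
Step 12. [r3c6∈{1,2,4,9}] row 3 places 1 nowhere but r3c6. So r3c6=1.
Step 13. [r2c6∈{2,4,6,9}] col 6 places 9 nowhere but r2c6. So r2c6=9.
Step 14. [r4c4∈{2}] only 2 remains possible at r4c4 ⇒ r4c4=2.
Step 15. [r1c5∈{2,7}] r1c5 is the only open cell in row 1 admitting 2. So r1c5=2.
Step 16. [r2c7∈{2,4,8}] in row 2, 2 fits only at r2c7. So r2c7=2.
Step 17. [r6c7∈{1,7}] row 6 places 7 nowhere but r6c7. So r6c7=7.
Step 18. [r3c7∈{4,8,9}] r3c7 is the only open cell in col 7 admitting 8, so r3c7=8.
Step 19. [r3c5∈{4}] only 4 remains possible at r3c5 ⇒ r3c5=4.
Step 20. [r2c9∈{4,6}] 4 has one home in row 2: r2c9 ⇒ r2c9=4.
Step 21. [r7c7∈{3,4,9}] 9 has one home in col 7: r7c7 ⇒ r7c7=9.
Step 22. [r5c9∈{3,5}] in col 9, 5 fits only at r5c9. So r5c9=5.
Step 23. [r4c3∈{4,5}] r4c3 is the only open cell in col 3 admitting 5, so r4c3=5.
Step 24. [r6c3∈{8}] r6c3 has the single candidate 8. So r6c3=8.
Step 25. [r7c6∈{2,4,6}] r7c6 is the only open cell in row 7 admitting 2 ⇒ r7c6=2.
Step 26. [r7c5∈{7}] nothing but 7 survives at r7c5 ⇒ r7c5=7.
Step 27. [r6c2∈{6}] r6c2 is down to just 6. So r6c2=6.
Step 28. [r7c1∈{4,6}] 6 has one home in col 1: r7c1. So r7c1=6.
Step 29. [r7c3∈{3,4}] in row 7, 4 fits only at r7c3, so r7c3=4.
Step 30. [r8c3∈{1,3}] in col 3, 3 fits only at r8c3. So r8c3=3.
Step 31. [r8c7∈{1,4}] across row 8, 1 lands solely at r8c7, so r8c7=1.
Step 32. [r8c9∈{6}] only 6 remains possible at r8c9. So r8c9=6.
Step 33. [r2c4∈{6}] nothing but 6 survives at r2c4 ⇒ r2c4=6.
Step 34. [r8c6∈{4}] r8c6's peers cover all but 4, so r8c6=4.
Step 35. [r9c5∈{5}] r9c5's peers cover all but 5 ⇒ r9c5=5.
Step 36. [r4c1∈{4}] nothing but 4 survives at r4c1 ⇒ r4c1=4.
Step 37. [r7c2∈{8}] r7c2's peers cover all but 8. So r7c2=8.
Step 38. [r5c3∈{2}] r5c3 is down to just 2. So r5c3=2.
Step 39. [r9c9∈{7}] r9c9 is down to just 7 ⇒ r9c9=7.
Step 40. [r6c1∈{9}] r6c1 is down to just 9. So r6c1=9.
Step 41. [r2c1∈{5}] r2c1's peers cover all but 5, so r2c1=5.
Step 42. [r9c7∈{4}] r9c7's peers cover all but 4 ⇒ r9c7=4.
Step 43. [r3c9∈{9}] r3c9's peers cover all but 9 ⇒ r3c9=9.
Step 44. [r7c9∈{3}] r7c9's peers cover all but 3 ⇒ r7c9=3.
Step 45. [r5c7∈{3}] r5c7 has the single candidate 3. So r5c7=3.
Step 46. [r9c6∈{6}] only 6 remains possible at r9c6. So r9c6=6.
Step 47. [r1c8∈{6}] r1c8's peers cover all but 6, so r1c8=6.
Step 48. [r2c5∈{8}] r2c5's peers cover all but 8, so r2c5=8.
Step 49. [r1c4∈{7}] nothing but 7 survives at r1c4 ⇒ r1c4=7.
Step 50. [r3c2∈{2}] r3c2 is down to just 2 ⇒ r3c2=2.
Step 51. [r9c3∈{1}] nothing but 1 survives at r9c3, so r9c3=1.
Step 52. [r6c8∈{1}] r6c8 has the single candidate 1, so r6c8=1.

Answer: 8 4 9 7 2 3 5 6 1 / 5 1 7 6 8 9 2 3 4 / 3 2 6 5 4 1 8 7 9 / 4 3 5 2 1 7 6 9 8 / 1 7 2 9 6 8 3 4 5 / 9 6 8 4 3 5 7 1 2 / 6 8 4 1 7 2 9 5 3 / 7 5 3 8 9 4 1 2 6 / 2 9 1 3 5 6 4 8 7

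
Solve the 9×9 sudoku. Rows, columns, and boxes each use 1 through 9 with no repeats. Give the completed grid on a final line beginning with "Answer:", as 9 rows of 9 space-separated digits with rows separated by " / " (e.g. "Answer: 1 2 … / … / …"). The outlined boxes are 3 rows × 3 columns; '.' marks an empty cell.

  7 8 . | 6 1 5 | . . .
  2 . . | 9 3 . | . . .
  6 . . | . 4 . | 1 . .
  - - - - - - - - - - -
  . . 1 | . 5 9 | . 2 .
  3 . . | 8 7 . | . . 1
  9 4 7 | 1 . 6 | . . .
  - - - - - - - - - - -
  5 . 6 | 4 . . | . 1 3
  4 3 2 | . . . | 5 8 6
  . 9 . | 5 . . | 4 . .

Step 1. [r3c2∈{5}] r3c2's peers cover all but 5. So r3c2=5.
Step 2. [r4c9∈{4,7,8}] row 4 places 4 nowhere but r4c9. So r4c9=4.
Step 3. [r9c8∈{7}] r9c8 has the single candidate 7 ⇒ r9c8=7.
Step 4. [r9c9∈{2}] only 2 remains possible at r9c9, so r9c9=2.
Step 5. [r1c9∈{9}] r1c9's peers cover all but 9 ⇒ r1c9=9.
Step 6. [r3c8∈{3}] only 3 remains possible at r3c8. So r3c8=3.
Step 7. [r4c7∈{3,6,7,8}] 7 has one home in row 4: r4c7 ⇒ r4c7=7.
Step 8. [r5c8∈{5,6,9}] col 8 places 9 nowhere but r5c8 ⇒ r5c8=9.
Step 9. [r8c4∈{7}] r8c4 has the single candidate 7. So r8c4=7.
Step 10. [r9c3∈{8}] only 8 remains possible at r9c3, so r9c3=8.
Step 11. [r2c8∈{4,5,6}] in col 8, 6 fits only at r2c8. So r2c8=6.
Step 12. [r2c7∈{8}] r2c7 has the single candidate 8 ⇒ r2c7=8.
Step 13. [r7c5∈{2,8,9}] in col 5, 8 fits only at r7c5. So r7c5=8.
Step 14. [r5c2∈{2,6}] in col 2, 2 fits only at r5c2 ⇒ r5c2=2.
Step 15. [r2c6∈{7}] nothing but 7 survives at r2c6, so r2c6=7.
Step 16. [r3c4∈{2}] r3c4 is down to just 2 ⇒ r3c4=2.
Step 17. [r1c3∈{3,4}] row 1 places 3 nowhere but r1c3 ⇒ r1c3=3.
Step 18. [r6c9∈{5,8}] across row 6, 8 lands solely at r6c9, so r6c9=8.
Step 19. [r9c1∈{1}] nothing but 1 survives at r9c1, so r9c1=1.
Step 20. [r3c9∈{7}] only 7 remains possible at r3c9. So r3c9=7.
Step 21. [r4c1∈{8}] r4c1 is down to just 8, so r4c1=8.
Step 22. [r5c7∈{6}] only 6 remains possible at r5c7. So r5c7=6.
Step 23. [r6c7∈{3}] r6c7 is down to just 3 ⇒ r6c7=3.
Step 24. [r2c2∈{1}] r2c2's peers cover all but 1, so r2c2=1.
Step 25. [r9c6∈{3}] r9c6 has the single candidate 3. So r9c6=3.
Step 26. [r8c5∈{9}] r8c5's peers cover all but 9, so r8c5=9.
Step 27. [r7c7∈{9}] r7c7's peers cover all but 9 ⇒ r7c7=9.
Step 28. [r6c5∈{2}] r6c5's peers cover all but 2. So r6c5=2.
Step 29. [r1c8∈{4}] nothing but 4 survives at r1c8 ⇒ r1c8=4.
Step 30. [r2c3∈{4}] r2c3 has the single candidate 4, so r2c3=4.
Step 31. [r4c2∈{6}] r4c2 is down to just 6, so r4c2=6.
Step 32. [r7c2∈{7}] only 7 remains possible at r7c2, so r7c2=7.
Step 33. [r2c9∈{5}] r2c9 has the single candidate 5. So r2c9=5.
Step 34. [r3c3∈{9}] nothing but 9 survives at r3c3, so r3c3=9.
Step 35. [r4c4∈{3}] only 3 remains possible at r4c4 ⇒ r4c4=3.
Step 36. [r3c6∈{8}] r3c6 has the single candidate 8. So r3c6=8.
Step 37. [r5c3∈{5}] r5c3 is down to just 5, so r5c3=5.
Step 38. [r5c6∈{4}] r5c6 has the single candidate 4. So r5c6=4.
Step 39. [r1c7∈{2}] r1c7 has the single candidate 2, so r1c7=2.
Step 40. [r7c6∈{2}] only 2 remains possible at r7c6 ⇒ r7c6=2.
Step 41. [r6c8∈{5}] r6c8 has the single candidate 5, so r6c8=5.
Step 42. [r8c6∈{1}] r8c6 is down to just 1, so r8c6=1.
Step 43. [r9c5∈{6}] r9c5 is down to just 6. So r9c5=6.

Answer: 7 8 3 6 1 5 2 4 9 / 2 1 4 9 3 7 8 6 5 / 6 5 9 2 4 8 1 3 7 / 8 6 1 3 5 9 7 2 4 / 3 2 5 8 7 4 6 9 1 / 9 4 7 1 2 6 3 5 8 / 5 7 6 4 8 2 9 1 3 / 4 3 2 7 9 1 5 8 6 / 1 9 8 5 6 3 4 7 2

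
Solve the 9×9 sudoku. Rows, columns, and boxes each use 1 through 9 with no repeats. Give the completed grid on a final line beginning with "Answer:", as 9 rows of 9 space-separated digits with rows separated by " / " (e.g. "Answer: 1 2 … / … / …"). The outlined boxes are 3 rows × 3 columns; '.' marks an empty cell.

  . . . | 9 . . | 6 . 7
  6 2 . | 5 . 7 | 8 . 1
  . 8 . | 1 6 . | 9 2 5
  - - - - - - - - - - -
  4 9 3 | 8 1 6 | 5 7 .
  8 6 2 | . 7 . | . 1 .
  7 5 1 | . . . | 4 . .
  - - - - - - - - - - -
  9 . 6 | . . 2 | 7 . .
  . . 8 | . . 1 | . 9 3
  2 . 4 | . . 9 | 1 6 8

Step 1. [r6c6∈{3}] nothing but 3 survives at r6c6, so r6c6=3.
Step 2. [r1c2∈{1,3,4}] col 2 places 4 nowhere but r1c2, so r1c2=4.
Step 3. [r7c5∈{3,4,5,8}] 8 has one home in row 7: r7c5, so r7c5=8.
Step 4. [r5c4∈{4}] r5c4 has the single candidate 4 ⇒ r5c4=4.
Step 5. [r2c8∈{3,4}] box 3 places 4 nowhere but r2c8 ⇒ r2c8=4.
Step 6. [r7c4∈{3}] r7c4 has the single candidate 3. So r7c4=3.
Step 7. [r6c9∈{2,6,9}] 6 has one home in row 6: r6c9. So r6c9=6.
Step 8. [r1c1∈{1,3,5}] 1 has one home in row 1: r1c1. So r1c1=1.
Step 9. [r1c5∈{2,3}] 2 has one home in row 1: r1c5. So r1c5=2.
Step 10. [r9c4∈{7}] r9c4 has the single candidate 7 ⇒ r9c4=7.
Step 11. [r8c1∈{5}] only 5 remains possible at r8c1. So r8c1=5.
Step 12. [r9c2∈{3}] r9c2's peers cover all but 3. So r9c2=3.
Step 13. [r5c6∈{5}] r5c6's peers cover all but 5, so r5c6=5.
Step 14. [r6c4∈{2}] nothing but 2 survives at r6c4 ⇒ r6c4=2.
Step 15. [r7c9∈{4}] r7c9's peers cover all but 4, so r7c9=4.
Step 16. [r1c3∈{5}] r1c3 is down to just 5 ⇒ r1c3=5.
Step 17. [r8c5∈{4}] r8c5's peers cover all but 4 ⇒ r8c5=4.
Step 18. [r1c6∈{8}] r1c6's peers cover all but 8. So r1c6=8.
Step 19. [r2c3∈{9}] nothing but 9 survives at r2c3 ⇒ r2c3=9.
Step 20. [r9c5∈{5}] r9c5 is down to just 5. So r9c5=5.
Step 21. [r3c1∈{3}] r3c1 has the single candidate 3 ⇒ r3c1=3.
Step 22. [r3c3∈{7}] r3c3 has the single candidate 7. So r3c3=7.
Step 23. [r7c2∈{1}] r7c2's peers cover all but 1. So r7c2=1.
Step 24. [r7c8∈{5}] nothing but 5 survives at r7c8 ⇒ r7c8=5.
Step 25. [r3c6∈{4}] r3c6 has the single candidate 4 ⇒ r3c6=4.
Step 26. [r2c5∈{3}] r2c5's peers cover all but 3. So r2c5=3.
Step 27. [r8c7∈{2}] only 2 remains possible at r8c7 ⇒ r8c7=2.
Step 28. [r5c9∈{9}] r5c9's peers cover all but 9, so r5c9=9.
Step 29. [r8c4∈{6}] r8c4 has the single candidate 6, so r8c4=6.
Step 30. [r6c8∈{8}] r6c8 has the single candidate 8. So r6c8=8.
Step 31. [r1c8∈{3}] only 3 remains possible at r1c8. So r1c8=3.
Step 32. [r8c2∈{7}] r8c2 is down to just 7, so r8c2=7.
Step 33. [r5c7∈{3}] r5c7 is down to just 3 ⇒ r5c7=3.
Step 34. [r6c5∈{9}] r6c5's peers cover all but 9, so r6c5=9.
Step 35. [r4c9∈{2}] nothing but 2 survives at r4c9. So r4c9=2.

Answer: 1 4 5 9 2 8 6 3 7 / 6 2 9 5 3 7 8 4 1 / 3 8 7 1 6 4 9 2 5 / 4 9 3 8 1 6 5 7 2 / 8 6 2 4 7 5 3 1 9 / 7 5 1 2 9 3 4 8 6 / 9 1 6 3 8 2 7 5 4 / 5 7 8 6 4 1 2 9 3 / 2 3 4 7 5 9 1 6 8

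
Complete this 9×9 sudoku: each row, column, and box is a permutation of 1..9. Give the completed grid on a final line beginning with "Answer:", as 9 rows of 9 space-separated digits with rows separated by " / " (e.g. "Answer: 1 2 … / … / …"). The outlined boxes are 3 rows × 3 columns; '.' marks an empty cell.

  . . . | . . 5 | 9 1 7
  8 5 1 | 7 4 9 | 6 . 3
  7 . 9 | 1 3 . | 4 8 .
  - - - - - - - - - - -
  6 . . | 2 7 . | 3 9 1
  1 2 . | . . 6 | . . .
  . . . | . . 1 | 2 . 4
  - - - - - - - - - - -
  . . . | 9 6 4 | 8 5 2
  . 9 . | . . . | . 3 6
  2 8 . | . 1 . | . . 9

Step 1. [r4c3∈{4,5,8}] r4c3 is the only open cell in row 4 admitting 5. So r4c3=5.
Step 2. [r9c7∈{7}] r9c7 has the single candidate 7. So r9c7=7.
Step 3. [r4c6∈{8}] r4c6's peers cover all but 8, so r4c6=8.
Step 4. [r7c1∈{3}] r7c1 has the single candidate 3, so r7c1=3.
Step 5. [r9c4∈{3,5}] in row 9, 5 fits only at r9c4, so r9c4=5.
Step 6. [r1c3∈{2,3,4,6}] 2 has one home in col 3: r1c3, so r1c3=2.
Step 7. [r7c3∈{7}] nothing but 7 survives at r7c3, so r7c3=7.
Step 8. [r6c4∈{3}] r6c4 is down to just 3 ⇒ r6c4=3.
Step 9. [r8c3∈{4}] r8c3's peers cover all but 4 ⇒ r8c3=4.
Step 10. [r1c2∈{3,4,6}] r1c2 is the only open cell in row 1 admitting 3. So r1c2=3.
Step 11. [r6c5∈{5,9}] in row 6, 5 fits only at r6c5 ⇒ r6c5=5.
Step 12. [r5c9∈{5,8}] r5c9 is the only open cell in col 9 admitting 8. So r5c9=8.
Step 13. [r8c5∈{2,8}] r8c5 is the only open cell in col 5 admitting 2. So r8c5=2.
Step 14. [r6c8∈{6,7}] in row 6, 6 fits only at r6c8. So r6c8=6.
Step 15. [r1c4∈{6,8}] row 1 places 6 nowhere but r1c4. So r1c4=6.
Step 16. [r8c6∈{7}] r8c6's peers cover all but 7, so r8c6=7.
Step 17. [r9c3∈{6}] nothing but 6 survives at r9c3 ⇒ r9c3=6.
Step 18. [r6c1∈{9}] r6c1's peers cover all but 9, so r6c1=9.
Step 19. [r8c1∈{5}] only 5 remains possible at r8c1. So r8c1=5.
Step 20. [r5c3∈{3}] r5c3's peers cover all but 3. So r5c3=3.
Step 21. [r6c3∈{8}] r6c3 is down to just 8, so r6c3=8.
Step 22. [r9c8∈{4}] r9c8's peers cover all but 4. So r9c8=4.
Step 23. [r2c8∈{2}] nothing but 2 survives at r2c8, so r2c8=2.
Step 24. [r1c5∈{8}] nothing but 8 survives at r1c5, so r1c5=8.
Step 25. [r5c7∈{5}] only 5 remains possible at r5c7 ⇒ r5c7=5.
Step 26. [r5c4∈{4}] r5c4 has the single candidate 4. So r5c4=4.
Step 27. [r3c6∈{2}] r3c6 has the single candidate 2. So r3c6=2.
Step 28. [r5c8∈{7}] r5c8 is down to just 7 ⇒ r5c8=7.
Step 29. [r1c1∈{4}] nothing but 4 survives at r1c1, so r1c1=4.
Step 30. [r5c5∈{9}] r5c5 has the single candidate 9, so r5c5=9.
Step 31. [r7c2∈{1}] r7c2's peers cover all but 1, so r7c2=1.
Step 32. [r4c2∈{4}] r4c2's peers cover all but 4, so r4c2=4.
Step 33. [r8c4∈{8}] nothing but 8 survives at r8c4, so r8c4=8.
Step 34. [r9c6∈{3}] r9c6's peers cover all but 3 ⇒ r9c6=3.
Step 35. [r3c9∈{5}] r3c9 is down to just 5, so r3c9=5.
Step 36. [r6c2∈{7}] nothing but 7 survives at r6c2 ⇒ r6c2=7.
Step 37. [r8c7∈{1}] only 1 remains possible at r8c7, so r8c7=1.
Step 38. [r3c2∈{6}] r3c2 is down to just 6, so r3c2=6.

Answer: 4 3 2 6 8 5 9 1 7 / 8 5 1 7 4 9 6 2 3 / 7 6 9 1 3 2 4 8 5 / 6 4 5 2 7 8 3 9 1 / 1 2 3 4 9 6 5 7 8 / 9 7 8 3 5 1 2 6 4 / 3 1 7 9 6 4 8 5 2 / 5 9 4 8 2 7 1 3 6 / 2 8 6 5 1 3 7 4 9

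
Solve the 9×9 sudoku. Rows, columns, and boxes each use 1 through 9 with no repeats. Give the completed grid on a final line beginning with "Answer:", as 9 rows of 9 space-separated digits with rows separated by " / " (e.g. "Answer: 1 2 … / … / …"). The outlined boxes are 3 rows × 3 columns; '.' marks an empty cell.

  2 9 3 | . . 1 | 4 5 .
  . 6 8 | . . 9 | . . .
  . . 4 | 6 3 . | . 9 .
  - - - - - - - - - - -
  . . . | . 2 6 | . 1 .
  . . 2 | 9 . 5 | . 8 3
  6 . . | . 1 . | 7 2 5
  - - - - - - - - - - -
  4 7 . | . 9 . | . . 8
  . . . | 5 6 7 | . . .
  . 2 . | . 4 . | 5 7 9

Step 1. [r6c6∈{3,4,8}] across col 6, 4 lands solely at r6c6 ⇒ r6c6=4.
Step 2. [r4c3∈{5,7,9}] r4c3 is the only open cell in col 3 admitting 7 ⇒ r4c3=7.
Step 3. [r5c1∈{1}] nothing but 1 survives at r5c1 ⇒ r5c1=1.
Step 4. [r3c2∈{1,5}] in box 1, 1 fits only at r3c2, so r3c2=1.
Step 5. [r4c2∈{3,4,5,8}] col 2 places 5 nowhere but r4c2 ⇒ r4c2=5.
Step 6. [r2c8∈{3}] r2c8 has the single candidate 3 ⇒ r2c8=3.
Step 7. [r1c5∈{7,8}] in col 5, 8 fits only at r1c5, so r1c5=8.
Step 8. [r3c6∈{2}] r3c6 is down to just 2. So r3c6=2.
Step 9. [r7c6∈{3}] r7c6 has the single candidate 3 ⇒ r7c6=3.
Step 10. [r9c1∈{3,8}] row 9 places 3 nowhere but r9c1 ⇒ r9c1=3.
Step 11. [r3c9∈{7}] nothing but 7 survives at r3c9. So r3c9=7.
Step 12. [r2c1∈{5,7}] in col 1, 7 fits only at r2c1 ⇒ r2c1=7.
Step 13. [r8c7∈{1,2,3}] row 8 places 3 nowhere but r8c7. So r8c7=3.
Step 14. [r8c9∈{1,2,4}] row 8 places 2 nowhere but r8c9. So r8c9=2.
Step 15. [r7c7∈{1,6}] across box 9, 1 lands solely at r7c7, so r7c7=1.
Step 16. [r6c2∈{3,8}] across col 2, 3 lands solely at r6c2 ⇒ r6c2=3.
Step 17. [r4c1∈{8,9}] across box 4, 8 lands solely at r4c1. So r4c1=8.
Step 18. [r9c3∈{1,6}] 6 has one home in row 9: r9c3 ⇒ r9c3=6.
Step 19. [r6c3∈{9}] r6c3's peers cover all but 9, so r6c3=9.
Step 20. [r6c4∈{8}] nothing but 8 survives at r6c4, so r6c4=8.
Step 21. [r2c4∈{4}] nothing but 4 survives at r2c4 ⇒ r2c4=4.
Step 22. [r8c2∈{8}] r8c2 has the single candidate 8 ⇒ r8c2=8.
Step 23. [r7c8∈{6}] only 6 remains possible at r7c8, so r7c8=6.
Step 24. [r4c9∈{4}] r4c9 is down to just 4. So r4c9=4.
Step 25. [r9c6∈{8}] r9c6 is down to just 8, so r9c6=8.
Step 26. [r5c7∈{6}] nothing but 6 survives at r5c7. So r5c7=6.
Step 27. [r5c2∈{4}] only 4 remains possible at r5c2 ⇒ r5c2=4.
Step 28. [r5c5∈{7}] nothing but 7 survives at r5c5, so r5c5=7.
Step 29. [r4c4∈{3}] r4c4 is down to just 3, so r4c4=3.
Step 30. [r7c4∈{2}] nothing but 2 survives at r7c4 ⇒ r7c4=2.
Step 31. [r9c4∈{1}] r9c4 is down to just 1, so r9c4=1.
Step 32. [r8c3∈{1}] nothing but 1 survives at r8c3 ⇒ r8c3=1.
Step 33. [r2c9∈{1}] nothing but 1 survives at r2c9, so r2c9=1.
Step 34. [r3c1∈{5}] nothing but 5 survives at r3c1 ⇒ r3c1=5.
Step 35. [r8c8∈{4}] r8c8's peers cover all but 4, so r8c8=4.
Step 36. [r7c3∈{5}] r7c3 is down to just 5 ⇒ r7c3=5.
Step 37. [r8c1∈{9}] only 9 remains possible at r8c1, so r8c1=9.
Step 38. [r2c7∈{2}] only 2 remains possible at r2c7 ⇒ r2c7=2.
Step 39. [r3c7∈{8}] r3c7's peers cover all but 8. So r3c7=8.
Step 40. [r2c5∈{5}] nothing but 5 survives at r2c5 ⇒ r2c5=5.
Step 41. [r1c4∈{7}] r1c4's peers cover all but 7, so r1c4=7.
Step 42. [r1c9∈{6}] r1c9 is down to just 6 ⇒ r1c9=6.
Step 43. [r4c7∈{9}] only 9 remains possible at r4c7, so r4c7=9.

Answer: 2 9 3 7 8 1 4 5 6 / 7 6 8 4 5 9 2 3 1 / 5 1 4 6 3 2 8 9 7 / 8 5 7 3 2 6 9 1 4 / 1 4 2 9 7 5 6 8 3 / 6 3 9 8 1 4 7 2 5 / 4 7 5 2 9 3 1 6 8 / 9 8 1 5 6 7 3 4 2 / 3 2 6 1 4 8 5 7 9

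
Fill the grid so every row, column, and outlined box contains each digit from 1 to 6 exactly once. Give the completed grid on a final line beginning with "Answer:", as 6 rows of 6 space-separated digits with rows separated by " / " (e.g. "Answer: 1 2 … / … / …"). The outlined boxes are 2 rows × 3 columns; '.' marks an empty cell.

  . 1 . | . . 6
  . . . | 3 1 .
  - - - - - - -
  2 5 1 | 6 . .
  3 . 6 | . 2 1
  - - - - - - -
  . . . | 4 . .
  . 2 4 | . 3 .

Step 1. [r6c6∈{5}] only 5 remains possible at r6c6, so r6c6=5.
Step 2. [r6c1∈{1,6}] in row 6, 6 fits only at r6c1. So r6c1=6.
Step 3. [r1c5∈{4,5}] col 5 places 5 nowhere but r1c5, so r1c5=5.
Step 4. [r2c6∈{2,4}] in box 2, 4 fits only at r2c6, so r2c6=4.
Step 5. [r2c1∈{5}] only 5 remains possible at r2c1, so r2c1=5.
Step 6. [r1c3∈{2,3}] across row 1, 3 lands solely at r1c3. So r1c3=3.
Step 7. [r3c5∈{4}] nothing but 4 survives at r3c5. So r3c5=4.
Step 8. [r2c2∈{6}] r2c2 has the single candidate 6. So r2c2=6.
Step 9. [r2c3∈{2}] only 2 remains possible at r2c3, so r2c3=2.
Step 10. [r5c2∈{3}] r5c2's peers cover all but 3, so r5c2=3.
Step 11. [r5c3∈{5}] only 5 remains possible at r5c3, so r5c3=5.
Step 12. [r4c4∈{5}] r4c4 has the single candidate 5, so r4c4=5.
Step 13. [r5c5∈{6}] only 6 remains possible at r5c5 ⇒ r5c5=6.
Step 14. [r1c1∈{4}] r1c1 is down to just 4. So r1c1=4.
Step 15. [r6c4∈{1}] r6c4 has the single candidate 1. So r6c4=1.
Step 16. [r4c2∈{4}] only 4 remains possible at r4c2 ⇒ r4c2=4.
Step 17. [r1c4∈{2}] only 2 remains possible at r1c4 ⇒ r1c4=2.
Step 18. [r5c6∈{2}] r5c6's peers cover all but 2. So r5c6=2.
Step 19. [r5c1∈{1}] nothing but 1 survives at r5c1, so r5c1=1.
Step 20. [r3c6∈{3}] nothing but 3 survives at r3c6 ⇒ r3c6=3.

Answer: 4 1 3 2 5 6 / 5 6 2 3 1 4 / 2 5 1 6 4 3 / 3 4 6 5 2 1 / 1 3 5 4 6 2 / 6 2 4 1 3 5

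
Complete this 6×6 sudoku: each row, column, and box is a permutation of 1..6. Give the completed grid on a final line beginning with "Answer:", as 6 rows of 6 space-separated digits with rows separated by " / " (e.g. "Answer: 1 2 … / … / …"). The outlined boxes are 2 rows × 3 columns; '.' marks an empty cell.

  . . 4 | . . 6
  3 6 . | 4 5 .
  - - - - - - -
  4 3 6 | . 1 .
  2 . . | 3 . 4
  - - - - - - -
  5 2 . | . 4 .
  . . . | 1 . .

Step 1. [r5c3∈{1,3}] r5c3 is the only open cell in row 5 admitting 1 ⇒ r5c3=1.
Step 2. [r6c6∈{2,3,5}] across row 6, 5 lands solely at r6c6 ⇒ r6c6=5.
Step 3. [r1c4∈{2}] nothing but 2 survives at r1c4 ⇒ r1c4=2.
Step 4. [r6c5∈{2,3,6}] r6c5 is the only open cell in row 6 admitting 2, so r6c5=2.
Step 5. [r4c2∈{1,5}] across row 4, 1 lands solely at r4c2 ⇒ r4c2=1.
Step 6. [r4c5∈{6}] r4c5's peers cover all but 6 ⇒ r4c5=6.
Step 7. [r5c4∈{6}] r5c4's peers cover all but 6, so r5c4=6.
Step 8. [r1c2∈{5}] only 5 remains possible at r1c2, so r1c2=5.
Step 9. [r1c1∈{1}] nothing but 1 survives at r1c1. So r1c1=1.
Step 10. [r4c3∈{5}] nothing but 5 survives at r4c3 ⇒ r4c3=5.
Step 11. [r5c6∈{3}] r5c6 has the single candidate 3 ⇒ r5c6=3.
Step 12. [r6c1∈{6}] only 6 remains possible at r6c1, so r6c1=6.
Step 13. [r3c4∈{5}] only 5 remains possible at r3c4. So r3c4=5.
Step 14. [r3c6∈{2}] nothing but 2 survives at r3c6, so r3c6=2.
Step 15. [r2c6∈{1}] only 1 remains possible at r2c6 ⇒ r2c6=1.
Step 16. [r6c3∈{3}] r6c3 has the single candidate 3, so r6c3=3.
Step 17. [r1c5∈{3}] only 3 remains possible at r1c5 ⇒ r1c5=3.
Step 18. [r6c2∈{4}] only 4 remains possible at r6c2. So r6c2=4.
Step 19. [r2c3∈{2}] r2c3's peers cover all but 2. So r2c3=2.

Answer: 1 5 4 2 3 6 / 3 6 2 4 5 1 / 4 3 6 5 1 2 / 2 1 5 3 6 4 / 5 2 1 6 4 3 / 6 4 3 1 2 5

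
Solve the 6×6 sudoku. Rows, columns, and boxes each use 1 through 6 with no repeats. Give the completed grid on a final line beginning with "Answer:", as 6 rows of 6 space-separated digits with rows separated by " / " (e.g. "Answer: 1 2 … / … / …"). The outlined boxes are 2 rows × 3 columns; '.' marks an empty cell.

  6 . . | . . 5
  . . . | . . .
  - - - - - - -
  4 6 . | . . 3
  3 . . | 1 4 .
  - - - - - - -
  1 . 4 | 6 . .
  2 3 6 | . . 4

Step 1. [r2c6∈{1,2,6}] r2c6 is the only open cell in col 6 admitting 1, so r2c6=1.
Step 2. [r5c5∈{2,3,5}] across row 5, 3 lands solely at r5c5. So r5c5=3.
Step 3. [r1c5∈{2}] r1c5 is down to just 2 ⇒ r1c5=2.
Step 4. [r3c5∈{5}] r3c5 is down to just 5. So r3c5=5.
Step 5. [r5c2∈{5}] r5c2 is down to just 5. So r5c2=5.
Step 6. [r4c2∈{2}] nothing but 2 survives at r4c2 ⇒ r4c2=2.
Step 7. [r1c2∈{1,4}] col 2 places 1 nowhere but r1c2 ⇒ r1c2=1.
Step 8. [r1c3∈{3}] r1c3's peers cover all but 3. So r1c3=3.
Step 9. [r1c4∈{4}] r1c4 is down to just 4, so r1c4=4.
Step 10. [r4c3∈{5}] r4c3 is down to just 5, so r4c3=5.
Step 11. [r2c4∈{3}] nothing but 3 survives at r2c4, so r2c4=3.
Step 12. [r2c1∈{5}] nothing but 5 survives at r2c1. So r2c1=5.
Step 13. [r2c3∈{2}] r2c3's peers cover all but 2 ⇒ r2c3=2.
Step 14. [r2c2∈{4}] r2c2 is down to just 4. So r2c2=4.
Step 15. [r3c4∈{2}] r3c4 has the single candidate 2 ⇒ r3c4=2.
Step 16. [r6c4∈{5}] r6c4 has the single candidate 5, so r6c4=5.
Step 17. [r4c6∈{6}] r4c6's peers cover all but 6 ⇒ r4c6=6.
Step 18. [r2c5∈{6}] r2c5 is down to just 6. So r2c5=6.
Step 19. [r5c6∈{2}] nothing but 2 survives at r5c6 ⇒ r5c6=2.
Step 20. [r3c3∈{1}] r3c3 is down to just 1. So r3c3=1.
Step 21. [r6c5∈{1}] only 1 remains possible at r6c5. So r6c5=1.

Answer: 6 1 3 4 2 5 / 5 4 2 3 6 1 / 4 6 1 2 5 3 / 3 2 5 1 4 6 / 1 5 4 6 3 2 / 2 3 6 5 1 4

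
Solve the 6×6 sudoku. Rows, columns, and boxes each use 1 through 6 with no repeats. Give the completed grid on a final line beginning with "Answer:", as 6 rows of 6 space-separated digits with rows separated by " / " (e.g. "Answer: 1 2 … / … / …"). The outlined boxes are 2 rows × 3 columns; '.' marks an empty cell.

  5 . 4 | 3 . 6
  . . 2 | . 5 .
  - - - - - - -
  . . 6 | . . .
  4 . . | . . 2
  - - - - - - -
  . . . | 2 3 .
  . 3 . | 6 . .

Step 1. [r1c2∈{1}] r1c2's peers cover all but 1. So r1c2=1.
Step 2. [r3c6∈{1,3,4,5}] 3 has one home in col 6: r3c6, so r3c6=3.
Step 3. [r4c2∈{5}] r4c2 is down to just 5 ⇒ r4c2=5.
Step 4. [r4c4∈{1}] r4c4 is down to just 1. So r4c4=1.
Step 5. [r6c5∈{1,4}] in col 5, 1 fits only at r6c5, so r6c5=1.
Step 6. [r6c6∈{4,5}] r6c6 is the only open cell in row 6 admitting 4. So r6c6=4.
Step 7. [r2c2∈{6}] r2c2 is down to just 6. So r2c2=6.
Step 8. [r5c3∈{1,5}] r5c3 is the only open cell in col 3 admitting 1, so r5c3=1.
Step 9. [r3c4∈{4,5}] r3c4 is the only open cell in row 3 admitting 5, so r3c4=5.
Step 10. [r3c2∈{2}] r3c2 is down to just 2. So r3c2=2.
Step 11. [r3c5∈{4}] only 4 remains possible at r3c5. So r3c5=4.
Step 12. [r2c6∈{1}] r2c6 has the single candidate 1, so r2c6=1.
Step 13. [r2c4∈{4}] r2c4 has the single candidate 4, so r2c4=4.
Step 14. [r2c1∈{3}] r2c1 is down to just 3. So r2c1=3.
Step 15. [r6c3∈{5}] only 5 remains possible at r6c3, so r6c3=5.
Step 16. [r4c3∈{3}] r4c3's peers cover all but 3 ⇒ r4c3=3.
Step 17. [r5c2∈{4}] r5c2 has the single candidate 4, so r5c2=4.
Step 18. [r5c1∈{6}] r5c1's peers cover all but 6 ⇒ r5c1=6.
Step 19. [r5c6∈{5}] r5c6's peers cover all but 5. So r5c6=5.
Step 20. [r6c1∈{2}] r6c1 is down to just 2 ⇒ r6c1=2.
Step 21. [r1c5∈{2}] r1c5 is down to just 2, so r1c5=2.
Step 22. [r3c1∈{1}] r3c1 is down to just 1, so r3c1=1.
Step 23. [r4c5∈{6}] nothing but 6 survives at r4c5. So r4c5=6.

Answer: 5 1 4 3 2 6 / 3 6 2 4 5 1 / 1 2 6 5 4 3 / 4 5 3 1 6 2 / 6 4 1 2 3 5 / 2 3 5 6 1 4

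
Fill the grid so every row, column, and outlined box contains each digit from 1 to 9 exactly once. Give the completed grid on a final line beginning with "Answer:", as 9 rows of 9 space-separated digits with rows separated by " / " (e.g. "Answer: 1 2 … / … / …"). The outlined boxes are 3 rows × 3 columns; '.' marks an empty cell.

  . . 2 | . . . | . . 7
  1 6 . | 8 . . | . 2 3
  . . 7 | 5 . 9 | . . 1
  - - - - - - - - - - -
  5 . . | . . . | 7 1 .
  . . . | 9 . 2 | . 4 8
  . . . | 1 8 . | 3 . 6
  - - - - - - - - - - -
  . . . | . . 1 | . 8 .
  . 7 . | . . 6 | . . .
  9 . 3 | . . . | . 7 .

Step 1. [r5c7∈{5}] r5c7 is down to just 5 ⇒ r5c7=5.
Step 2. [r3c5∈{2,3,4,6}] r3c5 is the only open cell in row 3 admitting 2, so r3c5=2.
Step 3. [r9c7∈{1,2,4,6}] across row 9, 6 lands solely at r9c7 ⇒ r9c7=6.
Step 4. [r9c2∈{1,2,4,5,8}] r9c2 is the only open cell in row 9 admitting 1 ⇒ r9c2=1.
Step 5. [r4c9∈{2,9}] box 6 places 2 nowhere but r4c9. So r4c9=2.
Step 6. [r2c3∈{4,5,9}] r2c3 is the only open cell in row 2 admitting 5 ⇒ r2c3=5.
Step 7. [r1c2∈{3,4,8,9}] box 1 places 9 nowhere but r1c2 ⇒ r1c2=9.
Step 8. [r8c8∈{3,5,9}] 3 has one home in col 8: r8c8 ⇒ r8c8=3.
Step 9. [r4c3∈{4,6,8,9}] row 4 places 9 nowhere but r4c3. So r4c3=9.
Step 10. [r6c3∈{4}] r6c3 has the single candidate 4 ⇒ r6c3=4.
Step 11. [r5c2∈{3}] nothing but 3 survives at r5c2, so r5c2=3.
Step 12. [r7c2∈{2,4,5}] r7c2 is the only open cell in col 2 admitting 5. So r7c2=5.
Step 13. [r3c2∈{4,8}] col 2 places 4 nowhere but r3c2, so r3c2=4.
Step 14. [r7c4∈{2,3,4,7}] 7 has one home in col 4: r7c4 ⇒ r7c4=7.
Step 15. [r7c5∈{3,4,9}] in row 7, 3 fits only at r7c5, so r7c5=3.
Step 16. [r8c5∈{4,5,9}] in col 5, 9 fits only at r8c5 ⇒ r8c5=9.
Step 17. [r9c5∈{4,5}] r9c5 is the only open cell in col 5 admitting 5. So r9c5=5.
Step 18. [r9c9∈{4}] r9c9 is down to just 4 ⇒ r9c9=4.
Step 19. [r8c4∈{2,4}] in box 8, 4 fits only at r8c4 ⇒ r8c4=4.
Step 20. [r7c3∈{6}] r7c3 is down to just 6 ⇒ r7c3=6.
Step 21. [r1c5∈{1,4,6}] 1 has one home in row 1: r1c5. So r1c5=1.
Step 22. [r1c4∈{3,6}] box 2 places 6 nowhere but r1c4, so r1c4=6.
Step 23. [r1c6∈{3,4}] 3 has one home in box 2: r1c6, so r1c6=3.
Step 24. [r1c1∈{8}] r1c1's peers cover all but 8, so r1c1=8.
Step 25. [r8c1∈{2}] r8c1 has the single candidate 2. So r8c1=2.
Step 26. [r2c7∈{4,9}] in row 2, 9 fits only at r2c7. So r2c7=9.
Step 27. [r4c5∈{4,6}] row 4 places 6 nowhere but r4c5 ⇒ r4c5=6.
Step 28. [r5c5∈{7}] nothing but 7 survives at r5c5 ⇒ r5c5=7.
Step 29. [r4c6∈{4}] r4c6's peers cover all but 4. So r4c6=4.
Step 30. [r4c2∈{8}] r4c2 has the single candidate 8, so r4c2=8.
Step 31. [r8c3∈{8}] r8c3 has the single candidate 8, so r8c3=8.
Step 32. [r5c1∈{6}] nothing but 6 survives at r5c1 ⇒ r5c1=6.
Step 33. [r5c3∈{1}] nothing but 1 survives at r5c3. So r5c3=1.
Step 34. [r6c8∈{9}] r6c8 has the single candidate 9 ⇒ r6c8=9.
Step 35. [r2c5∈{4}] r2c5 is down to just 4 ⇒ r2c5=4.
Step 36. [r2c6∈{7}] r2c6 is down to just 7. So r2c6=7.
Step 37. [r9c4∈{2}] r9c4 is down to just 2 ⇒ r9c4=2.
Step 38. [r8c9∈{5}] r8c9 is down to just 5. So r8c9=5.
Step 39. [r8c7∈{1}] r8c7's peers cover all but 1, so r8c7=1.
Step 40. [r7c7∈{2}] r7c7 has the single candidate 2, so r7c7=2.
Step 41. [r6c6∈{5}] r6c6's peers cover all but 5 ⇒ r6c6=5.
Step 42. [r6c1∈{7}] r6c1 is down to just 7. So r6c1=7.
Step 43. [r6c2∈{2}] only 2 remains possible at r6c2. So r6c2=2.
Step 44. [r1c7∈{4}] r1c7 is down to just 4. So r1c7=4.
Step 45. [r1c8∈{5}] r1c8's peers cover all but 5, so r1c8=5.
Step 46. [r3c7∈{8}] r3c7's peers cover all but 8, so r3c7=8.
Step 47. [r3c8∈{6}] nothing but 6 survives at r3c8, so r3c8=6.
Step 48. [r9c6∈{8}] r9c6's peers cover all but 8, so r9c6=8.
Step 49. [r3c1∈{3}] r3c1's peers cover all but 3. So r3c1=3.
Step 50. [r4c4∈{3}] only 3 remains possible at r4c4 ⇒ r4c4=3.
Step 51. [r7c1∈{4}] r7c1 has the single candidate 4, so r7c1=4.
Step 52. [r7c9∈{9}] only 9 remains possible at r7c9. So r7c9=9.

Answer: 8 9 2 6 1 3 4 5 7 / 1 6 5 8 4 7 9 2 3 / 3 4 7 5 2 9 8 6 1 / 5 8 9 3 6 4 7 1 2 / 6 3 1 9 7 2 5 4 8 / 7 2 4 1 8 5 3 9 6 / 4 5 6 7 3 1 2 8 9 / 2 7 8 4 9 6 1 3 5 / 9 1 3 2 5 8 6 7 4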